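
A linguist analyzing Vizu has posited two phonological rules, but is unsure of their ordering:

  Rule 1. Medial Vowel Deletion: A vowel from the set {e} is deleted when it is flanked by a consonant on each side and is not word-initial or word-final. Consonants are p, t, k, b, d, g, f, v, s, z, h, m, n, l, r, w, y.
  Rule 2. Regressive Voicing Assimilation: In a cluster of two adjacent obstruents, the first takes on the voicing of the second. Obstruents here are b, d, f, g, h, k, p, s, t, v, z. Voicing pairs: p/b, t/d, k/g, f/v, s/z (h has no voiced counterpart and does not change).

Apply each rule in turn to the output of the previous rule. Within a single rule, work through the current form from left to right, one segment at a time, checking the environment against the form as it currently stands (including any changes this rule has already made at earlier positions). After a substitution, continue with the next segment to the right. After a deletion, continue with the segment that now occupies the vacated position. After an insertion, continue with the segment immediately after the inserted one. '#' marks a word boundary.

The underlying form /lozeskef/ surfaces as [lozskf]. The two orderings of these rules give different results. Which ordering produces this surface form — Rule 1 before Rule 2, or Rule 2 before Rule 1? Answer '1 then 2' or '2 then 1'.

2 then 1

Order 1 then 2:
  1 Medial Vowel Deletion: [lozeskef] → [lozskf]
  2 Regressive Voicing Assimilation: [lozskf] → [losskf]
  result: [losskf]
Order 2 then 1:
  2 Regressive Voicing Assimilation: no change — [lozeskef]
  1 Medial Vowel Deletion: [lozeskef] → [lozskf]
  result: [lozskf]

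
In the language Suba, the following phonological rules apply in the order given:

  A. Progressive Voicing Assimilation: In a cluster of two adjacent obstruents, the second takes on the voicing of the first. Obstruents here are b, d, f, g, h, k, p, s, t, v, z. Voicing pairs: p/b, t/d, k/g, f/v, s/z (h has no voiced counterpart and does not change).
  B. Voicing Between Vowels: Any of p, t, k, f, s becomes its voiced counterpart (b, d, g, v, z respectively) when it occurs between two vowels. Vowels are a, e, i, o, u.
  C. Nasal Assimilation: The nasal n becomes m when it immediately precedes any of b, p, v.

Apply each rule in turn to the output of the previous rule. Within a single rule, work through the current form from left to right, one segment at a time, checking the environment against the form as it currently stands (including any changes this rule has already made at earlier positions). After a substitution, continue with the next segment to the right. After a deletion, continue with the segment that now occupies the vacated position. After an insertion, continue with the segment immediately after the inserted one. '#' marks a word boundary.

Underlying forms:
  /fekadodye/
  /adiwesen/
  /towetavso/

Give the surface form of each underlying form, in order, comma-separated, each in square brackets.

/fekadodye/:
  A Progressive Voicing Assimilation: no change — [fekadodye]
  B Voicing Between Vowels: [fekadodye] → [fegadodye]
  C Nasal Assimilation: no change — [fegadodye]
/adiwesen/:
  A Progressive Voicing Assimilation: no change — [adiwesen]
  B Voicing Between Vowels: [adiwesen] → [adiwezen]
  C Nasal Assimilation: no change — [adiwezen]
/towetavso/:
  A Progressive Voicing Assimilation: [towetavso] → [towetavzo]
  B Voicing Between Vowels: [towetavzo] → [towedavzo]
  C Nasal Assimilation: no change — [towedavzo]

[fegadodye], [adiwezen], [towedavzo]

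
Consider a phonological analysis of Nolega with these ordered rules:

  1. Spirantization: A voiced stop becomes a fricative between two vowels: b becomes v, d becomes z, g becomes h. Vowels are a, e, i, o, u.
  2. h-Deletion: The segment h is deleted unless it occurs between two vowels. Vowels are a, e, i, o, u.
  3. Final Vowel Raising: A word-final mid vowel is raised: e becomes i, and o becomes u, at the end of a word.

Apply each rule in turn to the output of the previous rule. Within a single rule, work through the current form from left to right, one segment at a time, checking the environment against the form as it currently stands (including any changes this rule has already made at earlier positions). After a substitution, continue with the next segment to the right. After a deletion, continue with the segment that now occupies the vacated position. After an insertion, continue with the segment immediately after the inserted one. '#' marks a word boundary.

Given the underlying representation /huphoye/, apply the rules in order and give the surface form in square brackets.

1 Spirantization: no change — [huphoye]
2 h-Deletion: [huphoye] → [upoye]
3 Final Vowel Raising: [upoye] → [upoyi]

[upoyi]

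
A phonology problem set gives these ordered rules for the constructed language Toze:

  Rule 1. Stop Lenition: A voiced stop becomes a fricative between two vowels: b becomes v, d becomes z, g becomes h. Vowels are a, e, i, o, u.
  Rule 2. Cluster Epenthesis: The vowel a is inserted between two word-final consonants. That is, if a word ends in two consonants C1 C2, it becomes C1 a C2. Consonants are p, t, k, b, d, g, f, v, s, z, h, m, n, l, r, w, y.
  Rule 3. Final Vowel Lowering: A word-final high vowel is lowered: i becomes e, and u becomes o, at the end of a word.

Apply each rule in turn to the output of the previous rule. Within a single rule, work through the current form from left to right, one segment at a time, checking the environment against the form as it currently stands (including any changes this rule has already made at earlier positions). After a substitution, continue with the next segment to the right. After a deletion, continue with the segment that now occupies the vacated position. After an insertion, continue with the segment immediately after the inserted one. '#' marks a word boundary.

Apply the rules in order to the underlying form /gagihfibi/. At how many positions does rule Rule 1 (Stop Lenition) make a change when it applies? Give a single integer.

2

Rule 1 Stop Lenition: [gagihfibi] → [gahihfivi]
Rule 2 Cluster Epenthesis: no change — [gahihfivi]
Rule 3 Final Vowel Lowering: [gahihfivi] → [gahihfive]
Rule Rule 1 changed 2 position(s).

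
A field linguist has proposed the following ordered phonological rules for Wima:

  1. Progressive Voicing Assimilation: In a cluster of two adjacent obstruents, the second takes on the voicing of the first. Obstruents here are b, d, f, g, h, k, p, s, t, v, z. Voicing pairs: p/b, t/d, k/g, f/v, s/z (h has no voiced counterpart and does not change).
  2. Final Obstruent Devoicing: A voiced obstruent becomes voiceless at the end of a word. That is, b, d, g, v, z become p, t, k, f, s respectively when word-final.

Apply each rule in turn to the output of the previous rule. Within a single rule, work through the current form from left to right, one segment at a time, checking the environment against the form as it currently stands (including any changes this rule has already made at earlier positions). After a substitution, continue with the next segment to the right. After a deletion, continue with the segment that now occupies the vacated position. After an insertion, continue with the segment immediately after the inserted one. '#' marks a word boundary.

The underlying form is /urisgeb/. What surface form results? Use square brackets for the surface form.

[uriskep]

1 Progressive Voicing Assimilation: [urisgeb] → [uriskeb]
2 Final Obstruent Devoicing: [uriskeb] → [uriskep]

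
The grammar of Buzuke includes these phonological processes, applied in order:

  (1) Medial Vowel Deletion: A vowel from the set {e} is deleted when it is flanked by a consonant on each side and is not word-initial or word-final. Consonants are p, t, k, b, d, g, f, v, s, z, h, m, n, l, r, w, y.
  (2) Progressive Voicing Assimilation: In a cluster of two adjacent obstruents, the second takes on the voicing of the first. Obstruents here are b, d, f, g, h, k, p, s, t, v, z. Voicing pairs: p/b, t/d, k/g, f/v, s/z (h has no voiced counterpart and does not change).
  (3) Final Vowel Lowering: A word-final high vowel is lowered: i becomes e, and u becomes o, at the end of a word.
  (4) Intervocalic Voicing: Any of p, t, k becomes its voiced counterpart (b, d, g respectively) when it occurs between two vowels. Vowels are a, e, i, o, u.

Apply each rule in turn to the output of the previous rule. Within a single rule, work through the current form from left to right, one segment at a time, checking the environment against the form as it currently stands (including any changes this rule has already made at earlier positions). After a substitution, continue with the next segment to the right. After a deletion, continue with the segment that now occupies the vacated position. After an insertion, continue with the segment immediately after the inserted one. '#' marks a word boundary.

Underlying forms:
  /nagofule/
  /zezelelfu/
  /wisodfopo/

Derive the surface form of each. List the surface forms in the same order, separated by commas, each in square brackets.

/nagofule/:
  (1) Medial Vowel Deletion: no change — [nagofule]
  (2) Progressive Voicing Assimilation: no change — [nagofule]
  (3) Final Vowel Lowering: no change — [nagofule]
  (4) Intervocalic Voicing: no change — [nagofule]
/zezelelfu/:
  (1) Medial Vowel Deletion: [zezelelfu] → [zzllfu]
  (2) Progressive Voicing Assimilation: no change — [zzllfu]
  (3) Final Vowel Lowering: [zzllfu] → [zzllfo]
  (4) Intervocalic Voicing: no change — [zzllfo]
/wisodfopo/:
  (1) Medial Vowel Deletion: no change — [wisodfopo]
  (2) Progressive Voicing Assimilation: [wisodfopo] → [wisodvopo]
  (3) Final Vowel Lowering: no change — [wisodvopo]
  (4) Intervocalic Voicing: [wisodvopo] → [wisodvobo]

[nagofule], [zzllfo], [wisodvobo]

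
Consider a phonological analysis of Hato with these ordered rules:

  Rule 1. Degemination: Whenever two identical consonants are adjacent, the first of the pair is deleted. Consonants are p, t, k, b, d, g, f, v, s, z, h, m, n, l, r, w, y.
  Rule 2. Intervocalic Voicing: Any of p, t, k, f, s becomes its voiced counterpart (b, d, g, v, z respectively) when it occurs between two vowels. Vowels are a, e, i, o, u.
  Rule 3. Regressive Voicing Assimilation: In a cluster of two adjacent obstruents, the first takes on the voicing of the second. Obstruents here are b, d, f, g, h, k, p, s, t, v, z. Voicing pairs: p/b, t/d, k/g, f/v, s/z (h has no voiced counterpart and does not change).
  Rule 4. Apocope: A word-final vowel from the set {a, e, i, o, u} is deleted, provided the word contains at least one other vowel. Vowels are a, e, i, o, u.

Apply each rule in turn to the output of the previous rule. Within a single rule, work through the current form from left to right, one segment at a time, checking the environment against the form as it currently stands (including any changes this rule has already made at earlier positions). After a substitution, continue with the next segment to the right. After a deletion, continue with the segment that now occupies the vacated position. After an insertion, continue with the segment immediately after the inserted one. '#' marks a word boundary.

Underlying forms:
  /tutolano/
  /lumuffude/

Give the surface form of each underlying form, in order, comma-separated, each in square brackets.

[tudolan], [lumuvud]

/tutolano/:
  Rule 1 Degemination: no change — [tutolano]
  Rule 2 Intervocalic Voicing: [tutolano] → [tudolano]
  Rule 3 Regressive Voicing Assimilation: no change — [tudolano]
  Rule 4 Apocope: [tudolano] → [tudolan]
/lumuffude/:
  Rule 1 Degemination: [lumuffude] → [lumufude]
  Rule 2 Intervocalic Voicing: [lumufude] → [lumuvude]
  Rule 3 Regressive Voicing Assimilation: no change — [lumuvude]
  Rule 4 Apocope: [lumuvude] → [lumuvud]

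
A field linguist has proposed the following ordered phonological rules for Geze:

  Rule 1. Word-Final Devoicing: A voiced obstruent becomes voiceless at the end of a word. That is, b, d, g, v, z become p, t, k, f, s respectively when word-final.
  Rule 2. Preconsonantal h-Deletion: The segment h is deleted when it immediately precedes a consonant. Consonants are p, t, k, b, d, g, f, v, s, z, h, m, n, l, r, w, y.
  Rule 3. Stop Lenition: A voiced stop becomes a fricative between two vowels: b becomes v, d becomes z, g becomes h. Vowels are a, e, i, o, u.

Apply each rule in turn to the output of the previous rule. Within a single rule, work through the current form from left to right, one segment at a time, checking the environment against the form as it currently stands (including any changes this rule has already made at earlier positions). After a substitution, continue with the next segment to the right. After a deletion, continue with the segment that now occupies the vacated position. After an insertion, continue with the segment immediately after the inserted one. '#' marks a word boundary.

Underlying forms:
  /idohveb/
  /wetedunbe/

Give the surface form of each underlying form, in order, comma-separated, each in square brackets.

/idohveb/:
  Rule 1 Word-Final Devoicing: [idohveb] → [idohvep]
  Rule 2 Preconsonantal h-Deletion: [idohvep] → [idovep]
  Rule 3 Stop Lenition: [idovep] → [izovep]
/wetedunbe/:
  Rule 1 Word-Final Devoicing: no change — [wetedunbe]
  Rule 2 Preconsonantal h-Deletion: no change — [wetedunbe]
  Rule 3 Stop Lenition: [wetedunbe] → [wetezunbe]

[izovep], [wetezunbe]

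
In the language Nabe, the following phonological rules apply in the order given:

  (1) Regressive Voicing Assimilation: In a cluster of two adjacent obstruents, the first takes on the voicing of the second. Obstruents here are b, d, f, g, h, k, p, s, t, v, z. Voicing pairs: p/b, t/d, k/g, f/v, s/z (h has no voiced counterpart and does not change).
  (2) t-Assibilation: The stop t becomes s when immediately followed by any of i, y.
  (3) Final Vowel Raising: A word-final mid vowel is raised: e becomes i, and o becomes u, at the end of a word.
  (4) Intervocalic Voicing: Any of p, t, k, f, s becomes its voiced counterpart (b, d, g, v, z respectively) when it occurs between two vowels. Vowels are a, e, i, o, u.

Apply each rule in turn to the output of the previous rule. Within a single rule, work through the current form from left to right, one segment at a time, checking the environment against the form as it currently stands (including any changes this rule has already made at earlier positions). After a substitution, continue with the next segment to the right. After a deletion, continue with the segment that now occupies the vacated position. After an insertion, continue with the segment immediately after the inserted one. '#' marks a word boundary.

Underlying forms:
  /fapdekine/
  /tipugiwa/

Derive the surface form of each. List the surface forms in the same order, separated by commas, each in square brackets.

[fabdegini], [sibugiwa]

/fapdekine/:
  (1) Regressive Voicing Assimilation: [fapdekine] → [fabdekine]
  (2) t-Assibilation: no change — [fabdekine]
  (3) Final Vowel Raising: [fabdekine] → [fabdekini]
  (4) Intervocalic Voicing: [fabdekini] → [fabdegini]
/tipugiwa/:
  (1) Regressive Voicing Assimilation: no change — [tipugiwa]
  (2) t-Assibilation: [tipugiwa] → [sipugiwa]
  (3) Final Vowel Raising: no change — [sipugiwa]
  (4) Intervocalic Voicing: [sipugiwa] → [sibugiwa]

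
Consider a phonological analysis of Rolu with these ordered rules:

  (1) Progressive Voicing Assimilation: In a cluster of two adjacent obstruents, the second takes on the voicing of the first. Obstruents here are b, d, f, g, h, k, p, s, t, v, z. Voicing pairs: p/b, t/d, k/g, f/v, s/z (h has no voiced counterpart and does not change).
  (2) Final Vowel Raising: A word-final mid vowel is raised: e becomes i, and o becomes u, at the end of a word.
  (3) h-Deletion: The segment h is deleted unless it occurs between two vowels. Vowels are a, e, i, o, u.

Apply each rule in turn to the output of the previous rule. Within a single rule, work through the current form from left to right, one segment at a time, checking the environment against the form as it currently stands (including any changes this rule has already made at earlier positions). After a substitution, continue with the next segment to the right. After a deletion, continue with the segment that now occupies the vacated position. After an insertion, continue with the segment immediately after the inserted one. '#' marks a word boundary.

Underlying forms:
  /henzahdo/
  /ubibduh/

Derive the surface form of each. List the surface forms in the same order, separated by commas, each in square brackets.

[enzatu], [ubibdu]

/henzahdo/:
  (1) Progressive Voicing Assimilation: [henzahdo] → [henzahto]
  (2) Final Vowel Raising: [henzahto] → [henzahtu]
  (3) h-Deletion: [henzahtu] → [enzatu]
/ubibduh/:
  (1) Progressive Voicing Assimilation: no change — [ubibduh]
  (2) Final Vowel Raising: no change — [ubibduh]
  (3) h-Deletion: [ubibduh] → [ubibdu]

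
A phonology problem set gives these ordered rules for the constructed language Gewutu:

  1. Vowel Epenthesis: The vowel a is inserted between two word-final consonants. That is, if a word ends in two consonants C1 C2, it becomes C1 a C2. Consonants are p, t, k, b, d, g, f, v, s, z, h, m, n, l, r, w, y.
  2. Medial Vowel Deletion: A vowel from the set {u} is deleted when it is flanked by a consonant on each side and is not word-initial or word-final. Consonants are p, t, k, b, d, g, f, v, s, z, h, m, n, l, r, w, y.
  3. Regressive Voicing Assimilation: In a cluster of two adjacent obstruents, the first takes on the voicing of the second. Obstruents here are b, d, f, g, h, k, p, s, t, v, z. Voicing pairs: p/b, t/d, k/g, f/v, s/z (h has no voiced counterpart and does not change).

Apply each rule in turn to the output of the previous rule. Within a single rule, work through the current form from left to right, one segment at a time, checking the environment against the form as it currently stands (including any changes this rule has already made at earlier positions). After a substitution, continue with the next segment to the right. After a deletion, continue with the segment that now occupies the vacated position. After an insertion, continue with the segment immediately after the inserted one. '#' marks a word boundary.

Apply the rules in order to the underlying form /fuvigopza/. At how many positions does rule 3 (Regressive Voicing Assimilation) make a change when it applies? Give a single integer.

2

1 Vowel Epenthesis: no change — [fuvigopza]
2 Medial Vowel Deletion: [fuvigopza] → [fvigopza]
3 Regressive Voicing Assimilation: [fvigopza] → [vvigobza]
Rule 3 changed 2 position(s).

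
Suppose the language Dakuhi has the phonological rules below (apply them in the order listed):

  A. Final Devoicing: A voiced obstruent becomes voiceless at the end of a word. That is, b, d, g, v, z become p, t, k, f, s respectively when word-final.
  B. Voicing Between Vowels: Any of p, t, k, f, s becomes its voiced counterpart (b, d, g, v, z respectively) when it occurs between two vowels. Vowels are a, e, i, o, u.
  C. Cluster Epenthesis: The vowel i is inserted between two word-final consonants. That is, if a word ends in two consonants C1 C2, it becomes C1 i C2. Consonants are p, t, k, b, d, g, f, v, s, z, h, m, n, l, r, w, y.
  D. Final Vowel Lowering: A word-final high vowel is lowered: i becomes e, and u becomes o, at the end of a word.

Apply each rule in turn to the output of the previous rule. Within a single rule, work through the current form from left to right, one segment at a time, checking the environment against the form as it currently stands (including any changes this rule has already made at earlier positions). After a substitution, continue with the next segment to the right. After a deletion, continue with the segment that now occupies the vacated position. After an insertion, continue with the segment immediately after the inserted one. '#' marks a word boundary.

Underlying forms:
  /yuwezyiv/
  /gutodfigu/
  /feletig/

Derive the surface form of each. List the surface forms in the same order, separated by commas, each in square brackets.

[yuwezyif], [gudodfigo], [feledik]

/yuwezyiv/:
  A Final Devoicing: [yuwezyiv] → [yuwezyif]
  B Voicing Between Vowels: no change — [yuwezyif]
  C Cluster Epenthesis: no change — [yuwezyif]
  D Final Vowel Lowering: no change — [yuwezyif]
/gutodfigu/:
  A Final Devoicing: no change — [gutodfigu]
  B Voicing Between Vowels: [gutodfigu] → [gudodfigu]
  C Cluster Epenthesis: no change — [gudodfigu]
  D Final Vowel Lowering: [gudodfigu] → [gudodfigo]
/feletig/:
  A Final Devoicing: [feletig] → [feletik]
  B Voicing Between Vowels: [feletik] → [feledik]
  C Cluster Epenthesis: no change — [feledik]
  D Final Vowel Lowering: no change — [feledik]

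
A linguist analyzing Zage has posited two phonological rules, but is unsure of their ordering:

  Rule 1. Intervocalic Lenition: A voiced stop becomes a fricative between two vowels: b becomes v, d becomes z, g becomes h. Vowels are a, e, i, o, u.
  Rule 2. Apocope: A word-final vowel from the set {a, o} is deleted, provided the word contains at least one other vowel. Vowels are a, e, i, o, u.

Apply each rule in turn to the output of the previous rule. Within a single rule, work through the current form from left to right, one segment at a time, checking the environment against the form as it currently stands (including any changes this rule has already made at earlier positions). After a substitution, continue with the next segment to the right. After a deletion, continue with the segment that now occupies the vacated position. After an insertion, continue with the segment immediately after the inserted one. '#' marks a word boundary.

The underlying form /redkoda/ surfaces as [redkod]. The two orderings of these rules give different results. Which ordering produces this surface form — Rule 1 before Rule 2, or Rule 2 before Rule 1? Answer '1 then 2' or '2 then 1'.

Order 1 then 2:
  1 Intervocalic Lenition: [redkoda] → [redkoza]
  2 Apocope: [redkoza] → [redkoz]
  result: [redkoz]
Order 2 then 1:
  2 Apocope: [redkoda] → [redkod]
  1 Intervocalic Lenition: no change — [redkod]
  result: [redkod]

2 then 1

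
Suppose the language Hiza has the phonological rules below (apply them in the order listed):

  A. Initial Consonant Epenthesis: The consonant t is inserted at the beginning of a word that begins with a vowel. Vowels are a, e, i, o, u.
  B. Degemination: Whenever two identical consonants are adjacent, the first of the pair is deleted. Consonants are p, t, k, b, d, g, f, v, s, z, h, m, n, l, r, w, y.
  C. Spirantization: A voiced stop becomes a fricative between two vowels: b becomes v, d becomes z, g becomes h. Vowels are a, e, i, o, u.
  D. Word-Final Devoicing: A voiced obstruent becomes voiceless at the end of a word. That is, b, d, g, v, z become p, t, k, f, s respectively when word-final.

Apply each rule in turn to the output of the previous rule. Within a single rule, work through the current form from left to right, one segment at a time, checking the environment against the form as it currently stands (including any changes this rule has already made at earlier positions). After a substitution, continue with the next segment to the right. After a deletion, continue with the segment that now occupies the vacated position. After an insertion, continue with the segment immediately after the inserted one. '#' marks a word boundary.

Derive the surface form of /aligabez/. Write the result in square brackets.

A Initial Consonant Epenthesis: [aligabez] → [taligabez]
B Degemination: no change — [taligabez]
C Spirantization: [taligabez] → [talihavez]
D Word-Final Devoicing: [talihavez] → [talihaves]

[talihaves]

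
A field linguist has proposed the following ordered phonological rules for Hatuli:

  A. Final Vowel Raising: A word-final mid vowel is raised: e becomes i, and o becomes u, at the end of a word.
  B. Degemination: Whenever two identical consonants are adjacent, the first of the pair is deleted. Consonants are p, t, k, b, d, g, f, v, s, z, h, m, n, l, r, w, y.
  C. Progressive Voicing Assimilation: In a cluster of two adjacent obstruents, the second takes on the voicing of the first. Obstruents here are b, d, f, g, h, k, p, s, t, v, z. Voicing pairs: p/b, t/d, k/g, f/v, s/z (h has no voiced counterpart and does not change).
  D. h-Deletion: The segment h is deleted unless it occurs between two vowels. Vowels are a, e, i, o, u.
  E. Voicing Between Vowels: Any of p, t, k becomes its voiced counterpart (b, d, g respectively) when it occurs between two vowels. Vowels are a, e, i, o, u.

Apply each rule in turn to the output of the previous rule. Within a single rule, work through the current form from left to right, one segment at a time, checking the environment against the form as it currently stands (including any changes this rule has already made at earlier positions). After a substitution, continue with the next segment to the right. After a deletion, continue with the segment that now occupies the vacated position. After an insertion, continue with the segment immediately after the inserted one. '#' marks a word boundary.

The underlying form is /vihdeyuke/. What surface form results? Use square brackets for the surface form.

A Final Vowel Raising: [vihdeyuke] → [vihdeyuki]
B Degemination: no change — [vihdeyuki]
C Progressive Voicing Assimilation: [vihdeyuki] → [vihteyuki]
D h-Deletion: [vihteyuki] → [viteyuki]
E Voicing Between Vowels: [viteyuki] → [videyugi]

[videyugi]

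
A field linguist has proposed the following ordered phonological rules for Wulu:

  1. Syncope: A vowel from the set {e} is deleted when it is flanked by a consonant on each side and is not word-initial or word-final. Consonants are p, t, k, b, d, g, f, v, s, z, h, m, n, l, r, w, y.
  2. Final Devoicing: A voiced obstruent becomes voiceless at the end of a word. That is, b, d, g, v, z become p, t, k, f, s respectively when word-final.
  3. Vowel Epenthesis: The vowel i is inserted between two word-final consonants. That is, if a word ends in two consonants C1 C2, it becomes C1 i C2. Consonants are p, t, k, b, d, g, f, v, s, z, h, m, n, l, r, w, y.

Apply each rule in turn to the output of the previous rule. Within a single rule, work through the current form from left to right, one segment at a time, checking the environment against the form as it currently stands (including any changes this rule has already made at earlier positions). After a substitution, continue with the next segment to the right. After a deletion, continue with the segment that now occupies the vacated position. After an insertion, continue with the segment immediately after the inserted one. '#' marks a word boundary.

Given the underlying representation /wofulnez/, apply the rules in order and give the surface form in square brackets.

[wofulnis]

1 Syncope: [wofulnez] → [wofulnz]
2 Final Devoicing: [wofulnz] → [wofulns]
3 Vowel Epenthesis: [wofulns] → [wofulnis]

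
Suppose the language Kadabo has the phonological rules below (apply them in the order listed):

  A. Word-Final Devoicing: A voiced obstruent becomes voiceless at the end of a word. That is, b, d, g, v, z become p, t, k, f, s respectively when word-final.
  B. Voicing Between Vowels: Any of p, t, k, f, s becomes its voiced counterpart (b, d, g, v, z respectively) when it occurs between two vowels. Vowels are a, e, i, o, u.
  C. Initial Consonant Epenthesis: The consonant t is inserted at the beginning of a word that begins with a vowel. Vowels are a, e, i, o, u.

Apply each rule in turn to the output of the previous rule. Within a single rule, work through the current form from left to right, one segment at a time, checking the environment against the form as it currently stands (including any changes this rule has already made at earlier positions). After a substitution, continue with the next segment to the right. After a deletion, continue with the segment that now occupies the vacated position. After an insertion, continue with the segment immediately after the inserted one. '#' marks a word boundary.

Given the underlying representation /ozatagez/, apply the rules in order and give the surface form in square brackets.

[tozadages]

A Word-Final Devoicing: [ozatagez] → [ozatages]
B Voicing Between Vowels: [ozatages] → [ozadages]
C Initial Consonant Epenthesis: [ozadages] → [tozadages]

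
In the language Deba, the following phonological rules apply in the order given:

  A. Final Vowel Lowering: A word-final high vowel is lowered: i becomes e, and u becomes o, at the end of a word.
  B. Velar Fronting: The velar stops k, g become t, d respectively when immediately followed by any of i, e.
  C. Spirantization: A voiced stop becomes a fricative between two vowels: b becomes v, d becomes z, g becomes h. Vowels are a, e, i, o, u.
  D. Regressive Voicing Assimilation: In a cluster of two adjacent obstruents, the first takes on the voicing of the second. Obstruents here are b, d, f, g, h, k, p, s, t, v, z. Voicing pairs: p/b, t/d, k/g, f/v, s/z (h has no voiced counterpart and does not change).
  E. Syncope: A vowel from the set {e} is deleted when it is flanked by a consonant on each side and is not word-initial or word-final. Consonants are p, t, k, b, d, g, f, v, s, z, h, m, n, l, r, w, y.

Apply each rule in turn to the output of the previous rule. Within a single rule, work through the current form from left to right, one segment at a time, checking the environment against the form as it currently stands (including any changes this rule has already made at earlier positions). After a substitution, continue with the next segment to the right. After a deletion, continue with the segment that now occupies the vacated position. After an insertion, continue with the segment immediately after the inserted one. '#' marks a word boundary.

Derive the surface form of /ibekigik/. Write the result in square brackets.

[ivtizik]

A Final Vowel Lowering: no change — [ibekigik]
B Velar Fronting: [ibekigik] → [ibetidik]
C Spirantization: [ibetidik] → [ivetizik]
D Regressive Voicing Assimilation: no change — [ivetizik]
E Syncope: [ivetizik] → [ivtizik]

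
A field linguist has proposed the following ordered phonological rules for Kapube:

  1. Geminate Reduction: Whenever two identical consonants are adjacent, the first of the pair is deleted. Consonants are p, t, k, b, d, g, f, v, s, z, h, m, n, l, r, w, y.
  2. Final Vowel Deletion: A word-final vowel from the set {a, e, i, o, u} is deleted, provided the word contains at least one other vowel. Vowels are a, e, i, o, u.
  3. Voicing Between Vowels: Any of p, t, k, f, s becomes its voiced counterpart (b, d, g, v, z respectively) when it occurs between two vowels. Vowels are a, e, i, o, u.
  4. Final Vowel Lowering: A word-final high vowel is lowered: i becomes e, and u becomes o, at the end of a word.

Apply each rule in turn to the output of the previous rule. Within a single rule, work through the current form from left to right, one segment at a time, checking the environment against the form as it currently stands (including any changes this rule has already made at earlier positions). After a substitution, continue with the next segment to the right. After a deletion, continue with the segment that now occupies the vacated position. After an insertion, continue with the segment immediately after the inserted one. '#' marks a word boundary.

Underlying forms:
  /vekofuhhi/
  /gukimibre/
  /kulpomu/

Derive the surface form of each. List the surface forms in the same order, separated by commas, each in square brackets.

/vekofuhhi/:
  1 Geminate Reduction: [vekofuhhi] → [vekofuhi]
  2 Final Vowel Deletion: [vekofuhi] → [vekofuh]
  3 Voicing Between Vowels: [vekofuh] → [vegovuh]
  4 Final Vowel Lowering: no change — [vegovuh]
/gukimibre/:
  1 Geminate Reduction: no change — [gukimibre]
  2 Final Vowel Deletion: [gukimibre] → [gukimibr]
  3 Voicing Between Vowels: [gukimibr] → [gugimibr]
  4 Final Vowel Lowering: no change — [gugimibr]
/kulpomu/:
  1 Geminate Reduction: no change — [kulpomu]
  2 Final Vowel Deletion: [kulpomu] → [kulpom]
  3 Voicing Between Vowels: no change — [kulpom]
  4 Final Vowel Lowering: no change — [kulpom]

[vegovuh], [gugimibr], [kulpom]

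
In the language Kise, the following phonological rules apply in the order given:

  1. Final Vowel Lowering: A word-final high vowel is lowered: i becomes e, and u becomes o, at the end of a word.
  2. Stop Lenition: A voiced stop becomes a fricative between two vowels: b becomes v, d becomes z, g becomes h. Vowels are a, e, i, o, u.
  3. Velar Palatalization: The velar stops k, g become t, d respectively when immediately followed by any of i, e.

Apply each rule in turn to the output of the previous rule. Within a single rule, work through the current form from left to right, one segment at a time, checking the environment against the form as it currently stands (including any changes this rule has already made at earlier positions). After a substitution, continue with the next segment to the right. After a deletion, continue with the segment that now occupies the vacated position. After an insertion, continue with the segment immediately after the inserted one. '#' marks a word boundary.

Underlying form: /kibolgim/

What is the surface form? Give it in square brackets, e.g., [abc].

[tivoldim]

1 Final Vowel Lowering: no change — [kibolgim]
2 Stop Lenition: [kibolgim] → [kivolgim]
3 Velar Palatalization: [kivolgim] → [tivoldim]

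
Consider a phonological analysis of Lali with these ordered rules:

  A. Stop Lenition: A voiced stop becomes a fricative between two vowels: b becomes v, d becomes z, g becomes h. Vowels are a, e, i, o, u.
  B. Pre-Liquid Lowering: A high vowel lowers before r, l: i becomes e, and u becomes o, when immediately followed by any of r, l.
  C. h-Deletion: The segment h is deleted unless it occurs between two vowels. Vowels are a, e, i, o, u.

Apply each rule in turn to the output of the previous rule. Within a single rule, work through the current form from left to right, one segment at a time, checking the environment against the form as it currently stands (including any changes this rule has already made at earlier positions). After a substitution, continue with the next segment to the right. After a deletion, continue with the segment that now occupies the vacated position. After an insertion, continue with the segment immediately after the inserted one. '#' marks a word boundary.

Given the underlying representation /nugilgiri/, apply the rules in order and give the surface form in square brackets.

[nuhelgeri]

A Stop Lenition: [nugilgiri] → [nuhilgiri]
B Pre-Liquid Lowering: [nuhilgiri] → [nuhelgeri]
C h-Deletion: no change — [nuhelgeri]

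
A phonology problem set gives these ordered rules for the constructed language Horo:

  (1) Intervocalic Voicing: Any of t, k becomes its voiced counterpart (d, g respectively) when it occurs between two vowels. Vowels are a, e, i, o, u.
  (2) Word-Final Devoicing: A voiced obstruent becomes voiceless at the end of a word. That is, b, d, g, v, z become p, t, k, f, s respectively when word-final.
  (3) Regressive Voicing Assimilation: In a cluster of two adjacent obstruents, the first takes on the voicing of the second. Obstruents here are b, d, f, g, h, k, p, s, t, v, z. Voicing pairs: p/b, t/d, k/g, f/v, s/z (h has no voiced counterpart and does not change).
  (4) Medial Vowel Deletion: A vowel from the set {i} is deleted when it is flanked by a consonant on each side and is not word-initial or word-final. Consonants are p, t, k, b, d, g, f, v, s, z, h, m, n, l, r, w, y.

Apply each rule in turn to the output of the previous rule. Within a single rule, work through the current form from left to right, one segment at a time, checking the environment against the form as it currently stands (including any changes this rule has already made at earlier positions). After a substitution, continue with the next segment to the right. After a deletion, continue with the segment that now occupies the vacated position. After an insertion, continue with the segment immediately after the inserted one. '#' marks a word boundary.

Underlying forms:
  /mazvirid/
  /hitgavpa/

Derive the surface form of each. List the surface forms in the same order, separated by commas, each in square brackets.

[mazvrt], [hdgafpa]

/mazvirid/:
  (1) Intervocalic Voicing: no change — [mazvirid]
  (2) Word-Final Devoicing: [mazvirid] → [mazvirit]
  (3) Regressive Voicing Assimilation: no change — [mazvirit]
  (4) Medial Vowel Deletion: [mazvirit] → [mazvrt]
/hitgavpa/:
  (1) Intervocalic Voicing: no change — [hitgavpa]
  (2) Word-Final Devoicing: no change — [hitgavpa]
  (3) Regressive Voicing Assimilation: [hitgavpa] → [hidgafpa]
  (4) Medial Vowel Deletion: [hidgafpa] → [hdgafpa]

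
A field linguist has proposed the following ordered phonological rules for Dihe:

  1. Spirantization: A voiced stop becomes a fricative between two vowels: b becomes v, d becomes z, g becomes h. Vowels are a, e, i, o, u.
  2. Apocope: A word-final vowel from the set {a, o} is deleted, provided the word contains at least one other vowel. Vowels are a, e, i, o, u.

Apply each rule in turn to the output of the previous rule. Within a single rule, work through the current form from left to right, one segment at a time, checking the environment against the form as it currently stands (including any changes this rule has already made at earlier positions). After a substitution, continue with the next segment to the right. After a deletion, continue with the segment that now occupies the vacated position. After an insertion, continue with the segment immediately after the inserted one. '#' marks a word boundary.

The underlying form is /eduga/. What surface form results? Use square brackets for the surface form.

1 Spirantization: [eduga] → [ezuha]
2 Apocope: [ezuha] → [ezuh]

[ezuh]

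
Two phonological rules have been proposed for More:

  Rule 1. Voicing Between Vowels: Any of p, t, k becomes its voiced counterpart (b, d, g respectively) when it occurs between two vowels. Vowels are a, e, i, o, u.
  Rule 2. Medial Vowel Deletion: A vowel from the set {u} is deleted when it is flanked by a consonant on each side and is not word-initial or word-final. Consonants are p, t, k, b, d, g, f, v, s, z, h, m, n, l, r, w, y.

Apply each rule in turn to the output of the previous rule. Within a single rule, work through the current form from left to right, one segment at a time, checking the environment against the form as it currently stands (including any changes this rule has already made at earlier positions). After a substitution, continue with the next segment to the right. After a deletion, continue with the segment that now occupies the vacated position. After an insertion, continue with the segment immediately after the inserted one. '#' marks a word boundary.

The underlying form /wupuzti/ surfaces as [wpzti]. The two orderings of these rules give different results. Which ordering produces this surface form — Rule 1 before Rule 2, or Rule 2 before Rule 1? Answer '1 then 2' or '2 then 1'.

2 then 1

Order 1 then 2:
  1 Voicing Between Vowels: [wupuzti] → [wubuzti]
  2 Medial Vowel Deletion: [wubuzti] → [wbzti]
  result: [wbzti]
Order 2 then 1:
  2 Medial Vowel Deletion: [wupuzti] → [wpzti]
  1 Voicing Between Vowels: no change — [wpzti]
  result: [wpzti]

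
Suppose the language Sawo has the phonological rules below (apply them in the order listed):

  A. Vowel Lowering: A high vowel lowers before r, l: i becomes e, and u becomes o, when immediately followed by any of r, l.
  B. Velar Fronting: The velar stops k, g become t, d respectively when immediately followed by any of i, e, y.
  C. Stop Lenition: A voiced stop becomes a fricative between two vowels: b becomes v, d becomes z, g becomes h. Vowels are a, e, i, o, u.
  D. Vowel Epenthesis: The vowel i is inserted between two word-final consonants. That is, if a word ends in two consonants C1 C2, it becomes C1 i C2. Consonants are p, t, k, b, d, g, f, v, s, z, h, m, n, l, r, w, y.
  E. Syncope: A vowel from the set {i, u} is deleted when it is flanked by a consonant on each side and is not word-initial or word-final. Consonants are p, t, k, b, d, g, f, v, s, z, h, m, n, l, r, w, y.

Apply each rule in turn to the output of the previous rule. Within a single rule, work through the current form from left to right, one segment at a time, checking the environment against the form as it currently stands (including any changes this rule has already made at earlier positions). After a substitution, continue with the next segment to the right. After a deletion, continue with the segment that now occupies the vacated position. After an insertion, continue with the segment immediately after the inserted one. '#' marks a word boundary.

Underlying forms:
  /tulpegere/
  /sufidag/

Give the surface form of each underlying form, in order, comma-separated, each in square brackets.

/tulpegere/:
  A Vowel Lowering: [tulpegere] → [tolpegere]
  B Velar Fronting: [tolpegere] → [tolpedere]
  C Stop Lenition: [tolpedere] → [tolpezere]
  D Vowel Epenthesis: no change — [tolpezere]
  E Syncope: no change — [tolpezere]
/sufidag/:
  A Vowel Lowering: no change — [sufidag]
  B Velar Fronting: no change — [sufidag]
  C Stop Lenition: [sufidag] → [sufizag]
  D Vowel Epenthesis: no change — [sufizag]
  E Syncope: [sufizag] → [sfzag]

[tolpezere], [sfzag]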